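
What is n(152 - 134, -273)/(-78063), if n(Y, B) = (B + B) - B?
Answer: 91/26021 ≈ 0.0034972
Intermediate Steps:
n(Y, B) = B (n(Y, B) = 2*B - B = B)
n(152 - 134, -273)/(-78063) = -273/(-78063) = -273*(-1/78063) = 91/26021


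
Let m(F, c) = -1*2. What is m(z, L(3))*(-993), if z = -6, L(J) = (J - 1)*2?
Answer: 1986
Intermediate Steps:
L(J) = -2 + 2*J (L(J) = (-1 + J)*2 = -2 + 2*J)
m(F, c) = -2
m(z, L(3))*(-993) = -2*(-993) = 1986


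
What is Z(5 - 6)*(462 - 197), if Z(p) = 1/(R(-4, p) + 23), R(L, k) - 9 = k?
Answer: 265/31 ≈ 8.5484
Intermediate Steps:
R(L, k) = 9 + k
Z(p) = 1/(32 + p) (Z(p) = 1/((9 + p) + 23) = 1/(32 + p))
Z(5 - 6)*(462 - 197) = (462 - 197)/(32 + (5 - 6)) = 265/(32 - 1) = 265/31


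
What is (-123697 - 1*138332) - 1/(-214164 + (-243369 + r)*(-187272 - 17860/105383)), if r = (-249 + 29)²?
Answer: -1008222013577964020471/3847749728381072 ≈ -2.6203e+5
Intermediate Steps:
r = 48400 (r = (-220)² = 48400)
(-123697 - 1*138332) - 1/(-214164 + (-243369 + r)*(-187272 - 17860/105383)) = (-123697 - 1*138332) - 1/(-214164 + (-243369 + 48400)*(-187272 - 17860/105383)) = (-123697 - 138332) - 1/(-214164 - 194969*(-187272 - 17860*1/105383)) = -262029 - 1/(-214164 - 194969*(-187272 - 17860/105383)) = -262029 - 1/(-214164 - 194969*(-19735303036/105383)) = -262029 - 1/(-214164 + 3847772297625884/105383) = -262029 - 1/3847749728381072/105383 = -262029 - 1*105383/3847749728381072 = -262029 - 105383/3847749728381072 = -1008222013577964020471/3847749728381072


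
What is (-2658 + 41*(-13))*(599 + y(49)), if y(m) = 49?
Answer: -2067768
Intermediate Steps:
(-2658 + 41*(-13))*(599 + y(49)) = (-2658 + 41*(-13))*(599 + 49) = (-2658 - 533)*648 = -3191*648 = -2067768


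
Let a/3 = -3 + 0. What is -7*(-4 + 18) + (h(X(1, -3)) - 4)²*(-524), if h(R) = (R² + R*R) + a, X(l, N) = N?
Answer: -13198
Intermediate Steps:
a = -9 (a = 3*(-3 + 0) = 3*(-3) = -9)
h(R) = -9 + 2*R² (h(R) = (R² + R*R) - 9 = (R² + R²) - 9 = 2*R² - 9 = -9 + 2*R²)
-7*(-4 + 18) + (h(X(1, -3)) - 4)²*(-524) = -7*(-4 + 18) + ((-9 + 2*(-3)²) - 4)²*(-524) = -7*14 + ((-9 + 2*9) - 4)²*(-524) = -98 + ((-9 + 18) - 4)²*(-524) = -98 + (9 - 4)²*(-524) = -98 + 5²*(-524) = -98 + 25*(-524) = -98 - 13100 = -13198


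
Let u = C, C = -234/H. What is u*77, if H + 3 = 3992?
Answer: -18018/3989 ≈ -4.5169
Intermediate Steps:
H = 3989 (H = -3 + 3992 = 3989)
C = -234/3989 ≈ -0.058661
u = -234/3989 ≈ -0.058661
u*77 = -234/3989*77 = -18018/3989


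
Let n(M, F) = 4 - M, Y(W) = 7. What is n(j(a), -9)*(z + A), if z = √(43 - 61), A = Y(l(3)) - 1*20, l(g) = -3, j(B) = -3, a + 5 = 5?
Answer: -91 + 21*I*√2 ≈ -91.0 + 29.698*I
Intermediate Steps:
a = 0 (a = -5 + 5 = 0)
A = -13 (A = 7 - 1*20 = 7 - 20 = -13)
z = 3*I*√2 (z = √(-18) = 3*I*√2 ≈ 4.2426*I)
n(j(a), -9)*(z + A) = (4 - 1*(-3))*(3*I*√2 - 13) = (4 + 3)*(-13 + 3*I*√2) = 7*(-13 + 3*I*√2) = -91 + 21*I*√2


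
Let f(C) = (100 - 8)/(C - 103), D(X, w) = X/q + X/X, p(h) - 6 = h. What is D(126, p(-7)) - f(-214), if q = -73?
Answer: -10085/23141 ≈ -0.43581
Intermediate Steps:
p(h) = 6 + h
D(X, w) = 1 - X/73 (D(X, w) = X/(-73) + X/X = X*(-1/73) + 1 = -X/73 + 1 = 1 - X/73)
f(C) = 92/(-103 + C)
D(126, p(-7)) - f(-214) = (1 - 1/73*126) - 92/(-103 - 214) = (1 - 126/73) - 92/(-317) = -53/73 - 92*(-1)/317 = -53/73 - 1*(-92/317) = -53/73 + 92/317 = -10085/23141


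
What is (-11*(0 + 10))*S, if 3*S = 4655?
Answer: -512050/3 ≈ -1.7068e+5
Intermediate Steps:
S = 4655/3 (S = (⅓)*4655 = 4655/3 ≈ 1551.7)
(-11*(0 + 10))*S = -11*(0 + 10)*(4655/3) = -11*10*(4655/3) = -110*4655/3 = -512050/3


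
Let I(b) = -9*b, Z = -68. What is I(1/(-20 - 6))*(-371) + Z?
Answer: -5107/26 ≈ -196.42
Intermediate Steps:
I(1/(-20 - 6))*(-371) + Z = -9/(-20 - 6)*(-371) - 68 = -9/(-26)*(-371) - 68 = -9*(-1/26)*(-371) - 68 = (9/26)*(-371) - 68 = -3339/26 - 68 = -5107/26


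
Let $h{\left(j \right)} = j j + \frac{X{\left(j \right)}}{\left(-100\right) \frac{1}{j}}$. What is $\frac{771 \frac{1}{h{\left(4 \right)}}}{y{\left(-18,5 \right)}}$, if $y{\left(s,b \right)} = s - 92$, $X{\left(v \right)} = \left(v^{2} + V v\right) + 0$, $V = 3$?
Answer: $- \frac{1285}{2728} \approx -0.47104$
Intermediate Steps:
$X{\left(v \right)} = v^{2} + 3 v$ ($X{\left(v \right)} = \left(v^{2} + 3 v\right) + 0 = v^{2} + 3 v$)
$y{\left(s,b \right)} = -92 + s$
$h{\left(j \right)} = j^{2} - \frac{j^{2} \left(3 + j\right)}{100}$ ($h{\left(j \right)} = j j + \frac{j \left(3 + j\right)}{\left(-100\right) \frac{1}{j}} = j^{2} + j \left(3 + j\right) \left(- \frac{j}{100}\right) = j^{2} - \frac{j^{2} \left(3 + j\right)}{100}$)
$\frac{771 \frac{1}{h{\left(4 \right)}}}{y{\left(-18,5 \right)}} = \frac{771 \frac{1}{\frac{1}{100} \cdot 4^{2} \left(97 - 4\right)}}{-92 - 18} = \frac{771 \frac{1}{\frac{1}{100} \cdot 16 \left(97 - 4\right)}}{-110} = \frac{771}{\frac{1}{100} \cdot 16 \cdot 93} \left(- \frac{1}{110}\right) = \frac{771}{\frac{372}{25}} \left(- \frac{1}{110}\right) = 771 \cdot \frac{25}{372} \left(- \frac{1}{110}\right) = \frac{6425}{124} \left(- \frac{1}{110}\right) = - \frac{1285}{2728}$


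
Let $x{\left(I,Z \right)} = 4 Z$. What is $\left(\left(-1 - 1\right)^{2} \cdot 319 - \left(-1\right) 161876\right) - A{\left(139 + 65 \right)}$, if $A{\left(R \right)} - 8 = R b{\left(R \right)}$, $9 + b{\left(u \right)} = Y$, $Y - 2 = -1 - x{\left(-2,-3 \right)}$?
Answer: $162328$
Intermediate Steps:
$Y = 13$ ($Y = 2 - \left(1 + 4 \left(-3\right)\right) = 2 - -11 = 2 + \left(-1 + 12\right) = 2 + 11 = 13$)
$b{\left(u \right)} = 4$ ($b{\left(u \right)} = -9 + 13 = 4$)
$A{\left(R \right)} = 8 + 4 R$ ($A{\left(R \right)} = 8 + R 4 = 8 + 4 R$)
$\left(\left(-1 - 1\right)^{2} \cdot 319 - \left(-1\right) 161876\right) - A{\left(139 + 65 \right)} = \left(\left(-1 - 1\right)^{2} \cdot 319 - \left(-1\right) 161876\right) - \left(8 + 4 \left(139 + 65\right)\right) = \left(\left(-2\right)^{2} \cdot 319 - -161876\right) - \left(8 + 4 \cdot 204\right) = \left(4 \cdot 319 + 161876\right) - \left(8 + 816\right) = \left(1276 + 161876\right) - 824 = 163152 - 824 = 162328$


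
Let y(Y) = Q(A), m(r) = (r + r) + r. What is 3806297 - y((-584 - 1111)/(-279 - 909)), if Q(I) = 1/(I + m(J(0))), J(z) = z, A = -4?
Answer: 15225189/4 ≈ 3.8063e+6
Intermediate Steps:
m(r) = 3*r (m(r) = 2*r + r = 3*r)
Q(I) = 1/I (Q(I) = 1/(I + 3*0) = 1/(I + 0) = 1/I)
y(Y) = -¼ (y(Y) = 1/(-4) = -¼)
3806297 - y((-584 - 1111)/(-279 - 909)) = 3806297 - 1*(-¼) = 3806297 + ¼ = 15225189/4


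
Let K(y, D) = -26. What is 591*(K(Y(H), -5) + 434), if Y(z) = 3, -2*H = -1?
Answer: 241128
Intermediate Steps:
H = ½ (H = -½*(-1) = ½ ≈ 0.50000)
591*(K(Y(H), -5) + 434) = 591*(-26 + 434) = 591*408 = 241128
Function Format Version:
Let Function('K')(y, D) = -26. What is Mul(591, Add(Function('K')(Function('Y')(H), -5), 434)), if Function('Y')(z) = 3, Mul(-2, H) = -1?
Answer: 241128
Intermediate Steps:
H = Rational(1, 2) (H = Mul(Rational(-1, 2), -1) = Rational(1, 2) ≈ 0.50000)
Mul(591, Add(Function('K')(Function('Y')(H), -5), 434)) = Mul(591, Add(-26, 434)) = Mul(591, 408) = 241128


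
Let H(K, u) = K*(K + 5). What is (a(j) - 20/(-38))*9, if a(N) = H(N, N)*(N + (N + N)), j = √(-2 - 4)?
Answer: -15300/19 - 162*I*√6 ≈ -805.26 - 396.82*I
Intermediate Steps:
H(K, u) = K*(5 + K)
j = I*√6 (j = √(-6) = I*√6 ≈ 2.4495*I)
a(N) = 3*N²*(5 + N) (a(N) = (N*(5 + N))*(N + (N + N)) = (N*(5 + N))*(N + 2*N) = (N*(5 + N))*(3*N) = 3*N²*(5 + N))
(a(j) - 20/(-38))*9 = (3*(I*√6)²*(5 + I*√6) - 20/(-38))*9 = (3*(-6)*(5 + I*√6) - 20*(-1/38))*9 = ((-90 - 18*I*√6) + 10/19)*9 = (-1700/19 - 18*I*√6)*9 = -15300/19 - 162*I*√6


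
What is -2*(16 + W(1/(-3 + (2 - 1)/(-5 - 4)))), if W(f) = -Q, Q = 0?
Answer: -32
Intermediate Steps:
W(f) = 0 (W(f) = -1*0 = 0)
-2*(16 + W(1/(-3 + (2 - 1)/(-5 - 4)))) = -2*(16 + 0) = -2*16 = -32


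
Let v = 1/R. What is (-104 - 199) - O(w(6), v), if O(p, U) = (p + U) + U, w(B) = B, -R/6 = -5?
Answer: -4636/15 ≈ -309.07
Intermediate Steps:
R = 30 (R = -6*(-5) = 30)
v = 1/30 ≈ 0.033333
O(p, U) = p + 2*U (O(p, U) = (U + p) + U = p + 2*U)
(-104 - 199) - O(w(6), v) = (-104 - 199) - (6 + 2*(1/30)) = -303 - (6 + 1/15) = -303 - 1*91/15 = -303 - 91/15 = -4636/15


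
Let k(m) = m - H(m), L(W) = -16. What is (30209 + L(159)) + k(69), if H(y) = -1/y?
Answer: 2088079/69 ≈ 30262.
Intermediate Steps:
k(m) = m + 1/m (k(m) = m - (-1)/m = m + 1/m)
(30209 + L(159)) + k(69) = (30209 - 16) + (69 + 1/69) = 30193 + (69 + 1/69) = 30193 + 4762/69 = 2088079/69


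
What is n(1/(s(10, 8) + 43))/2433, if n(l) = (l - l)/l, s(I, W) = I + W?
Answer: 0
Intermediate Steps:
n(l) = 0 (n(l) = 0/l = 0)
n(1/(s(10, 8) + 43))/2433 = 0/2433 = 0*(1/2433) = 0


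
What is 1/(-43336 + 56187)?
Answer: 1/12851 ≈ 7.7815e-5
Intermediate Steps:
1/(-43336 + 56187) = 1/12851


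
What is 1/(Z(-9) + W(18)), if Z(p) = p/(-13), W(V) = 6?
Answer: 13/87 ≈ 0.14943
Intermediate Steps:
Z(p) = -p/13 (Z(p) = p*(-1/13) = -p/13)
1/(Z(-9) + W(18)) = 1/(-1/13*(-9) + 6) = 1/(9/13 + 6) = 1/(87/13) = 13/87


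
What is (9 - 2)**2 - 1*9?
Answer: 40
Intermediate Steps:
(9 - 2)**2 - 1*9 = 7**2 - 9 = 49 - 9 = 40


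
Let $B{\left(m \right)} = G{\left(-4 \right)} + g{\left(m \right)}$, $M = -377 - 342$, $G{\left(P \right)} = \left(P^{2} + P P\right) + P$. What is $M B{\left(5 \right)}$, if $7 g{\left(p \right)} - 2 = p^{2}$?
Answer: $- \frac{160337}{7} \approx -22905.0$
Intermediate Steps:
$G{\left(P \right)} = P + 2 P^{2}$ ($G{\left(P \right)} = \left(P^{2} + P^{2}\right) + P = 2 P^{2} + P = P + 2 P^{2}$)
$g{\left(p \right)} = \frac{2}{7} + \frac{p^{2}}{7}$
$M = -719$ ($M = -377 - 342 = -719$)
$B{\left(m \right)} = \frac{198}{7} + \frac{m^{2}}{7}$ ($B{\left(m \right)} = - 4 \left(1 + 2 \left(-4\right)\right) + \left(\frac{2}{7} + \frac{m^{2}}{7}\right) = - 4 \left(1 - 8\right) + \left(\frac{2}{7} + \frac{m^{2}}{7}\right) = \left(-4\right) \left(-7\right) + \left(\frac{2}{7} + \frac{m^{2}}{7}\right) = 28 + \left(\frac{2}{7} + \frac{m^{2}}{7}\right) = \frac{198}{7} + \frac{m^{2}}{7}$)
$M B{\left(5 \right)} = - 719 \left(\frac{198}{7} + \frac{5^{2}}{7}\right) = - 719 \left(\frac{198}{7} + \frac{1}{7} \cdot 25\right) = - 719 \left(\frac{198}{7} + \frac{25}{7}\right) = \left(-719\right) \frac{223}{7} = - \frac{160337}{7}$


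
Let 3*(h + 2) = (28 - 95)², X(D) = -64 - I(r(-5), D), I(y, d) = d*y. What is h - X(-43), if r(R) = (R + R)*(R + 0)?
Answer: -1775/3 ≈ -591.67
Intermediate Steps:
r(R) = 2*R² (r(R) = (2*R)*R = 2*R²)
X(D) = -64 - 50*D (X(D) = -64 - D*2*(-5)² = -64 - D*2*25 = -64 - D*50 = -64 - 50*D)
h = 4483/3 (h = -2 + (28 - 95)²/3 = -2 + (⅓)*(-67)² = -2 + (⅓)*4489 = -2 + 4489/3 = 4483/3 ≈ 1494.3)
h - X(-43) = 4483/3 - (-64 - 50*(-43)) = 4483/3 - (-64 + 2150) = 4483/3 - 1*2086 = 4483/3 - 2086 = -1775/3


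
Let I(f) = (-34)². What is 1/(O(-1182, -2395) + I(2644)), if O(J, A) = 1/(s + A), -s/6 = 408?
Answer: 4843/5598507 ≈ 0.00086505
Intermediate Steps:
s = -2448 (s = -6*408 = -2448)
O(J, A) = 1/(-2448 + A)
I(f) = 1156
1/(O(-1182, -2395) + I(2644)) = 1/(1/(-2448 - 2395) + 1156) = 1/(1/(-4843) + 1156) = 1/(-1/4843 + 1156) = 1/(5598507/4843) = 4843/5598507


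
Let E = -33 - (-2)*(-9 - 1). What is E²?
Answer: 2809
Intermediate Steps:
E = -53 (E = -33 - (-2)*(-10) = -33 - 1*20 = -33 - 20 = -53)
E² = (-53)² = 2809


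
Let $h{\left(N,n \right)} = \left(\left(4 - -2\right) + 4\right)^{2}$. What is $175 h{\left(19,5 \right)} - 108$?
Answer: $17392$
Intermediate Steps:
$h{\left(N,n \right)} = 100$ ($h{\left(N,n \right)} = \left(\left(4 + 2\right) + 4\right)^{2} = \left(6 + 4\right)^{2} = 10^{2} = 100$)
$175 h{\left(19,5 \right)} - 108 = 175 \cdot 100 - 108 = 17500 - 108 = 17392$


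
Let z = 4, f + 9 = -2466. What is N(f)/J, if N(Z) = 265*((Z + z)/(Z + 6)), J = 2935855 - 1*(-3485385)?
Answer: 18709/452972616 ≈ 4.1303e-5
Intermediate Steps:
f = -2475 (f = -9 - 2466 = -2475)
J = 6421240 (J = 2935855 + 3485385 = 6421240)
N(Z) = 265*(4 + Z)/(6 + Z) (N(Z) = 265*((Z + 4)/(Z + 6)) = 265*((4 + Z)/(6 + Z)) = 265*(4 + Z)/(6 + Z))
N(f)/J = (265*(4 - 2475)/(6 - 2475))/6421240 = (265*(-2471)/(-2469))*(1/6421240) = (265*(-1/2469)*(-2471))*(1/6421240) = (654815/2469)*(1/6421240) = 18709/452972616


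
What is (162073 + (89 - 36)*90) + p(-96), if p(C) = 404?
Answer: 167247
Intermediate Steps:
(162073 + (89 - 36)*90) + p(-96) = (162073 + (89 - 36)*90) + 404 = (162073 + 53*90) + 404 = (162073 + 4770) + 404 = 166843 + 404 = 167247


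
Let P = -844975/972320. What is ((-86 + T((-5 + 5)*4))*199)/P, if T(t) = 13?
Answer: 38698336/2315 ≈ 16716.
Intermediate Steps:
P = -168995/194464 (P = -844975*1/972320 = -168995/194464 ≈ -0.86903)
((-86 + T((-5 + 5)*4))*199)/P = ((-86 + 13)*199)/(-168995/194464) = -73*199*(-194464/168995) = -14527*(-194464/168995) = 38698336/2315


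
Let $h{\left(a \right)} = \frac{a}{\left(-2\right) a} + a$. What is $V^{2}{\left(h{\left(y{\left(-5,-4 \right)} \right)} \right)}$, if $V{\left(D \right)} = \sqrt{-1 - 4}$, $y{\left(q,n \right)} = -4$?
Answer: $-5$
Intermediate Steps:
$h{\left(a \right)} = - \frac{1}{2} + a$ ($h{\left(a \right)} = a \left(- \frac{1}{2 a}\right) + a = - \frac{1}{2} + a$)
$V{\left(D \right)} = i \sqrt{5}$ ($V{\left(D \right)} = \sqrt{-5} = i \sqrt{5}$)
$V^{2}{\left(h{\left(y{\left(-5,-4 \right)} \right)} \right)} = \left(i \sqrt{5}\right)^{2} = -5$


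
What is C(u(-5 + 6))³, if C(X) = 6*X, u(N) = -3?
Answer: -5832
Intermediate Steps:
C(u(-5 + 6))³ = (6*(-3))³ = (-18)³ = -5832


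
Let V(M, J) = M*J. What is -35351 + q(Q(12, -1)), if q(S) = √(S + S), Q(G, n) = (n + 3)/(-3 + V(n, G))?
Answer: -35351 + 2*I*√15/15 ≈ -35351.0 + 0.5164*I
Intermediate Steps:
V(M, J) = J*M
Q(G, n) = (3 + n)/(-3 + G*n) (Q(G, n) = (n + 3)/(-3 + G*n) = (3 + n)/(-3 + G*n))
q(S) = √2*√S (q(S) = √(2*S) = √2*√S)
-35351 + q(Q(12, -1)) = -35351 + √2*√((3 - 1)/(-3 + 12*(-1))) = -35351 + √2*√(2/(-3 - 12)) = -35351 + √2*√(2/(-15)) = -35351 + √2*√(-1/15*2) = -35351 + √2*√(-2/15) = -35351 + √2*(I*√30/15) = -35351 + 2*I*√15/15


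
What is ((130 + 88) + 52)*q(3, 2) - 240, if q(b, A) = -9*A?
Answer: -5100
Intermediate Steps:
((130 + 88) + 52)*q(3, 2) - 240 = ((130 + 88) + 52)*(-9*2) - 240 = (218 + 52)*(-18) - 240 = 270*(-18) - 240 = -4860 - 240 = -5100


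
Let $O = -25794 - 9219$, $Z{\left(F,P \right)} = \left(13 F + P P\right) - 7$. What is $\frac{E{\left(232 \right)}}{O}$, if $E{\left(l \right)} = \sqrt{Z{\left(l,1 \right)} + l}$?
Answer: $- \frac{\sqrt{3242}}{35013} \approx -0.0016262$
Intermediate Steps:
$Z{\left(F,P \right)} = -7 + P^{2} + 13 F$ ($Z{\left(F,P \right)} = \left(13 F + P^{2}\right) - 7 = \left(P^{2} + 13 F\right) - 7 = -7 + P^{2} + 13 F$)
$E{\left(l \right)} = \sqrt{-6 + 14 l}$ ($E{\left(l \right)} = \sqrt{\left(-7 + 1^{2} + 13 l\right) + l} = \sqrt{\left(-7 + 1 + 13 l\right) + l} = \sqrt{\left(-6 + 13 l\right) + l} = \sqrt{-6 + 14 l}$)
$O = -35013$ ($O = -25794 - 9219 = -35013$)
$\frac{E{\left(232 \right)}}{O} = \frac{\sqrt{-6 + 14 \cdot 232}}{-35013} = \sqrt{-6 + 3248} \left(- \frac{1}{35013}\right) = \sqrt{3242} \left(- \frac{1}{35013}\right) = - \frac{\sqrt{3242}}{35013}$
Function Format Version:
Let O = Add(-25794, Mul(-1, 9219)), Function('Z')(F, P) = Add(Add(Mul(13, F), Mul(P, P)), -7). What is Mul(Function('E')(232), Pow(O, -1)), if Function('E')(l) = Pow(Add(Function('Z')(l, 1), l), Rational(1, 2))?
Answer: Mul(Rational(-1, 35013), Pow(3242, Rational(1, 2))) ≈ -0.0016262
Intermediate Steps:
Function('Z')(F, P) = Add(-7, Pow(P, 2), Mul(13, F)) (Function('Z')(F, P) = Add(Add(Mul(13, F), Pow(P, 2)), -7) = Add(Add(Pow(P, 2), Mul(13, F)), -7) = Add(-7, Pow(P, 2), Mul(13, F)))
Function('E')(l) = Pow(Add(-6, Mul(14, l)), Rational(1, 2)) (Function('E')(l) = Pow(Add(Add(-7, Pow(1, 2), Mul(13, l)), l), Rational(1, 2)) = Pow(Add(Add(-7, 1, Mul(13, l)), l), Rational(1, 2)) = Pow(Add(Add(-6, Mul(13, l)), l), Rational(1, 2)) = Pow(Add(-6, Mul(14, l)), Rational(1, 2)))
O = -35013 (O = Add(-25794, -9219) = -35013)
Mul(Function('E')(232), Pow(O, -1)) = Mul(Pow(Add(-6, Mul(14, 232)), Rational(1, 2)), Pow(-35013, -1)) = Mul(Pow(Add(-6, 3248), Rational(1, 2)), Rational(-1, 35013)) = Mul(Pow(3242, Rational(1, 2)), Rational(-1, 35013)) = Mul(Rational(-1, 35013), Pow(3242, Rational(1, 2)))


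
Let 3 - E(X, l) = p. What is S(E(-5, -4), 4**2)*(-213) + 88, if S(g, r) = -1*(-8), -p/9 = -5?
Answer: -1616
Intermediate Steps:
p = 45 (p = -9*(-5) = 45)
E(X, l) = -42 (E(X, l) = 3 - 1*45 = 3 - 45 = -42)
S(g, r) = 8
S(E(-5, -4), 4**2)*(-213) + 88 = 8*(-213) + 88 = -1704 + 88 = -1616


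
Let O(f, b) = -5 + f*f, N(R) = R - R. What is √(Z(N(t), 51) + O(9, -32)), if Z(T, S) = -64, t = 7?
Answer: 2*√3 ≈ 3.4641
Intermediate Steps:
N(R) = 0
O(f, b) = -5 + f²
√(Z(N(t), 51) + O(9, -32)) = √(-64 + (-5 + 9²)) = √(-64 + (-5 + 81)) = √(-64 + 76) = √12 = 2*√3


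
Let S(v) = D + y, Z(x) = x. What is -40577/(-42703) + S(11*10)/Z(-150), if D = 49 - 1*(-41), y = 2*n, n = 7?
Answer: 822719/3202725 ≈ 0.25688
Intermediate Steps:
y = 14 (y = 2*7 = 14)
D = 90 (D = 49 + 41 = 90)
S(v) = 104 (S(v) = 90 + 14 = 104)
-40577/(-42703) + S(11*10)/Z(-150) = -40577/(-42703) + 104/(-150) = -40577*(-1/42703) + 104*(-1/150) = 40577/42703 - 52/75 = 822719/3202725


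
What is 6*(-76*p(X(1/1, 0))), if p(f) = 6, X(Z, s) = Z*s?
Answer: -2736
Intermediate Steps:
6*(-76*p(X(1/1, 0))) = 6*(-76*6) = 6*(-456) = -2736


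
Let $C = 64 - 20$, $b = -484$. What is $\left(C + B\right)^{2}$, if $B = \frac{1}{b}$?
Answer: $\frac{453477025}{234256} \approx 1935.8$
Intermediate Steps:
$C = 44$
$B = - \frac{1}{484}$ ($B = \frac{1}{-484} = - \frac{1}{484} \approx -0.0020661$)
$\left(C + B\right)^{2} = \left(44 - \frac{1}{484}\right)^{2} = \left(\frac{21295}{484}\right)^{2} = \frac{453477025}{234256}$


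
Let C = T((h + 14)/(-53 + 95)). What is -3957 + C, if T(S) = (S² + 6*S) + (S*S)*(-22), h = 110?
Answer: -12367/3 ≈ -4122.3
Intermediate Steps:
T(S) = -21*S² + 6*S (T(S) = (S² + 6*S) + S²*(-22) = (S² + 6*S) - 22*S² = -21*S² + 6*S)
C = -496/3 (C = 3*((110 + 14)/(-53 + 95))*(2 - 7*(110 + 14)/(-53 + 95)) = 3*(124/42)*(2 - 868/42) = 3*(124*(1/42))*(2 - 868/42) = 3*(62/21)*(2 - 7*62/21) = 3*(62/21)*(2 - 62/3) = 3*(62/21)*(-56/3) = -496/3 ≈ -165.33)
-3957 + C = -3957 - 496/3 = -12367/3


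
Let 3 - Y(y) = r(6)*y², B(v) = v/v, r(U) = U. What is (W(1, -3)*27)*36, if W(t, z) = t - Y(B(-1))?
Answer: 3888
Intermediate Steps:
B(v) = 1
Y(y) = 3 - 6*y²
W(t, z) = 3 + t (W(t, z) = t - (3 - 6*1²) = t - (3 - 6*1) = t - (3 - 6) = t - 1*(-3) = t + 3 = 3 + t)
(W(1, -3)*27)*36 = ((3 + 1)*27)*36 = (4*27)*36 = 108*36 = 3888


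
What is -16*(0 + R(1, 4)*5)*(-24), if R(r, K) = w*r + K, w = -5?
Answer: -1920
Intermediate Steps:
R(r, K) = K - 5*r (R(r, K) = -5*r + K = K - 5*r)
-16*(0 + R(1, 4)*5)*(-24) = -16*(0 + (4 - 5*1)*5)*(-24) = -16*(0 + (4 - 5)*5)*(-24) = -16*(0 - 1*5)*(-24) = -16*(0 - 5)*(-24) = -16*(-5)*(-24) = 80*(-24) = -1920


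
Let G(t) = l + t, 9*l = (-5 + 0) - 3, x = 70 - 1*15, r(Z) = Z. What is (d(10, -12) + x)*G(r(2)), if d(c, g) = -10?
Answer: 50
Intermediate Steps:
x = 55 (x = 70 - 15 = 55)
l = -8/9 (l = ((-5 + 0) - 3)/9 = (-5 - 3)/9 = (1/9)*(-8) = -8/9 ≈ -0.88889)
G(t) = -8/9 + t
(d(10, -12) + x)*G(r(2)) = (-10 + 55)*(-8/9 + 2) = 45*(10/9) = 50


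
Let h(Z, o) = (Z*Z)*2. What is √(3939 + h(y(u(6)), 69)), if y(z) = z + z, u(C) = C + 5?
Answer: √4907 ≈ 70.050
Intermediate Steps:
u(C) = 5 + C
y(z) = 2*z
h(Z, o) = 2*Z² (h(Z, o) = Z²*2 = 2*Z²)
√(3939 + h(y(u(6)), 69)) = √(3939 + 2*(2*(5 + 6))²) = √(3939 + 2*(2*11)²) = √(3939 + 2*22²) = √(3939 + 2*484) = √(3939 + 968) = √4907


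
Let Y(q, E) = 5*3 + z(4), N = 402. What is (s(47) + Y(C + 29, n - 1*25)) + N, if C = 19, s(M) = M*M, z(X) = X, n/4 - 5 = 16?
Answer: 2630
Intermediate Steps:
n = 84 (n = 20 + 4*16 = 20 + 64 = 84)
s(M) = M²
Y(q, E) = 19 (Y(q, E) = 5*3 + 4 = 15 + 4 = 19)
(s(47) + Y(C + 29, n - 1*25)) + N = (47² + 19) + 402 = (2209 + 19) + 402 = 2228 + 402 = 2630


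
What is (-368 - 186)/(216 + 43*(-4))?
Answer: -277/22 ≈ -12.591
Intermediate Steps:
(-368 - 186)/(216 + 43*(-4)) = -554/(216 - 172) = -554/44 = -554*1/44 = -277/22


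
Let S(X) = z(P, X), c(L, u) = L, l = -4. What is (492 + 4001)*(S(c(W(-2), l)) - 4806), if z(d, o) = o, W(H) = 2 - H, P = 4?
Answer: -21575386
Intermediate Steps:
S(X) = X
(492 + 4001)*(S(c(W(-2), l)) - 4806) = (492 + 4001)*((2 - 1*(-2)) - 4806) = 4493*((2 + 2) - 4806) = 4493*(4 - 4806) = 4493*(-4802) = -21575386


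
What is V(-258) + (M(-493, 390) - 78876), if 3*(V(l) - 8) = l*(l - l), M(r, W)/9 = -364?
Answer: -82144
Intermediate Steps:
M(r, W) = -3276 (M(r, W) = 9*(-364) = -3276)
V(l) = 8 (V(l) = 8 + (l*(l - l))/3 = 8 + (l*0)/3 = 8 + (⅓)*0 = 8 + 0 = 8)
V(-258) + (M(-493, 390) - 78876) = 8 + (-3276 - 78876) = 8 - 82152 = -82144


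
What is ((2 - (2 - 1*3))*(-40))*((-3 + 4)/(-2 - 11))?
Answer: 120/13 ≈ 9.2308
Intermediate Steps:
((2 - (2 - 1*3))*(-40))*((-3 + 4)/(-2 - 11)) = ((2 - (2 - 3))*(-40))*(1/(-13)) = ((2 - 1*(-1))*(-40))*(1*(-1/13)) = ((2 + 1)*(-40))*(-1/13) = (3*(-40))*(-1/13) = -120*(-1/13) = 120/13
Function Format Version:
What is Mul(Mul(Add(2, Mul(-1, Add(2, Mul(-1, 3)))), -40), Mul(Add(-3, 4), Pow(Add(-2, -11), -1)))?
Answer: Rational(120, 13) ≈ 9.2308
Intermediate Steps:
Mul(Mul(Add(2, Mul(-1, Add(2, Mul(-1, 3)))), -40), Mul(Add(-3, 4), Pow(Add(-2, -11), -1))) = Mul(Mul(Add(2, Mul(-1, Add(2, -3))), -40), Mul(1, Pow(-13, -1))) = Mul(Mul(Add(2, Mul(-1, -1)), -40), Mul(1, Rational(-1, 13))) = Mul(Mul(Add(2, 1), -40), Rational(-1, 13)) = Mul(Mul(3, -40), Rational(-1, 13)) = Mul(-120, Rational(-1, 13)) = Rational(120, 13)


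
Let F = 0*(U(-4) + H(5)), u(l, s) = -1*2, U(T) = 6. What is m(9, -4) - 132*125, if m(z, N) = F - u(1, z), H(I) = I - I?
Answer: -16498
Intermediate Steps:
H(I) = 0
u(l, s) = -2
F = 0 (F = 0*(6 + 0) = 0*6 = 0)
m(z, N) = 2 (m(z, N) = 0 - 1*(-2) = 0 + 2 = 2)
m(9, -4) - 132*125 = 2 - 132*125 = 2 - 16500 = -16498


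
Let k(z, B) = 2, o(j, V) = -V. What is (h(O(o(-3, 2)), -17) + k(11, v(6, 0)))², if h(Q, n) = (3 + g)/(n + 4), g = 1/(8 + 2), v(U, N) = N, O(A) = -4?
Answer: 52441/16900 ≈ 3.1030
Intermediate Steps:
g = ⅒ (g = 1/10 = ⅒ ≈ 0.10000)
h(Q, n) = 31/(10*(4 + n)) (h(Q, n) = (3 + ⅒)/(n + 4) = 31/(10*(4 + n)))
(h(O(o(-3, 2)), -17) + k(11, v(6, 0)))² = (31/(10*(4 - 17)) + 2)² = ((31/10)/(-13) + 2)² = ((31/10)*(-1/13) + 2)² = (-31/130 + 2)² = (229/130)² = 52441/16900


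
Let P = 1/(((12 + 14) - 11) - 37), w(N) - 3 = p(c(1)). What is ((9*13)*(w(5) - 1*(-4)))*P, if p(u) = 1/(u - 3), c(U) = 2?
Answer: -351/11 ≈ -31.909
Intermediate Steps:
p(u) = 1/(-3 + u)
w(N) = 2 (w(N) = 3 + 1/(-3 + 2) = 3 + 1/(-1) = 3 - 1 = 2)
P = -1/22 (P = 1/((26 - 11) - 37) = 1/(15 - 37) = 1/(-22) = -1/22 ≈ -0.045455)
((9*13)*(w(5) - 1*(-4)))*P = ((9*13)*(2 - 1*(-4)))*(-1/22) = (117*(2 + 4))*(-1/22) = (117*6)*(-1/22) = 702*(-1/22) = -351/11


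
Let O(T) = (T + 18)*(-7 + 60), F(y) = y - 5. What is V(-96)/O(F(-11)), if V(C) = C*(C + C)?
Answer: 9216/53 ≈ 173.89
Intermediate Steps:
V(C) = 2*C**2 (V(C) = C*(2*C) = 2*C**2)
F(y) = -5 + y
O(T) = 954 + 53*T (O(T) = (18 + T)*53 = 954 + 53*T)
V(-96)/O(F(-11)) = (2*(-96)**2)/(954 + 53*(-5 - 11)) = (2*9216)/(954 + 53*(-16)) = 18432/(954 - 848) = 18432/106 = 18432*(1/106) = 9216/53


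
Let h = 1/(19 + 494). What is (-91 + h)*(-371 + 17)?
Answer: 5508476/171 ≈ 32213.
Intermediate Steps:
h = 1/513 ≈ 0.0019493
(-91 + h)*(-371 + 17) = (-91 + 1/513)*(-371 + 17) = -46682/513*(-354) = 5508476/171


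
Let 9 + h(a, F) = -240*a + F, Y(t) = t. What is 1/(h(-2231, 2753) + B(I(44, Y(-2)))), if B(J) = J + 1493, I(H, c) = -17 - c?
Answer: 1/539662 ≈ 1.8530e-6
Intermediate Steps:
h(a, F) = -9 + F - 240*a (h(a, F) = -9 + (-240*a + F) = -9 + (F - 240*a) = -9 + F - 240*a)
B(J) = 1493 + J
1/(h(-2231, 2753) + B(I(44, Y(-2)))) = 1/((-9 + 2753 - 240*(-2231)) + (1493 + (-17 - 1*(-2)))) = 1/((-9 + 2753 + 535440) + (1493 + (-17 + 2))) = 1/(538184 + (1493 - 15)) = 1/(538184 + 1478) = 1/539662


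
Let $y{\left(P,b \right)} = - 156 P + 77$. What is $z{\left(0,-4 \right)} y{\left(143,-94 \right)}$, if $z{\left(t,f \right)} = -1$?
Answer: $22231$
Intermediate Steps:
$y{\left(P,b \right)} = 77 - 156 P$
$z{\left(0,-4 \right)} y{\left(143,-94 \right)} = - (77 - 22308) = \left(-1\right) \left(-22231\right) = 22231$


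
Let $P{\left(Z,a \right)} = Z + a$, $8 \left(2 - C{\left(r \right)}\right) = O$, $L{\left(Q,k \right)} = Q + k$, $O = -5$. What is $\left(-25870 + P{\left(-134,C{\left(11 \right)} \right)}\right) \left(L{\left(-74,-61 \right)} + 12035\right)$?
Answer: $- \frac{618832725}{2} \approx -3.0942 \cdot 10^{8}$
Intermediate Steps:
$C{\left(r \right)} = \frac{21}{8}$ ($C{\left(r \right)} = 2 - - \frac{5}{8} = 2 + \frac{5}{8} = \frac{21}{8}$)
$\left(-25870 + P{\left(-134,C{\left(11 \right)} \right)}\right) \left(L{\left(-74,-61 \right)} + 12035\right) = \left(-25870 + \left(-134 + \frac{21}{8}\right)\right) \left(\left(-74 - 61\right) + 12035\right) = \left(-25870 - \frac{1051}{8}\right) \left(-135 + 12035\right) = \left(- \frac{208011}{8}\right) 11900 = - \frac{618832725}{2}$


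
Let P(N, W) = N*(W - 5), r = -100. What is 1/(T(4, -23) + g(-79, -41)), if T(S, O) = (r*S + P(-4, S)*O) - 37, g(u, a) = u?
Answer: -1/608 ≈ -0.0016447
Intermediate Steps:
P(N, W) = N*(-5 + W)
T(S, O) = -37 - 100*S + O*(20 - 4*S) (T(S, O) = (-100*S + (-4*(-5 + S))*O) - 37 = (-100*S + (20 - 4*S)*O) - 37 = (-100*S + O*(20 - 4*S)) - 37 = -37 - 100*S + O*(20 - 4*S))
1/(T(4, -23) + g(-79, -41)) = 1/((-37 - 100*4 - 4*(-23)*(-5 + 4)) - 79) = 1/((-37 - 400 - 4*(-23)*(-1)) - 79) = 1/((-37 - 400 - 92) - 79) = 1/(-529 - 79) = 1/(-608) = -1/608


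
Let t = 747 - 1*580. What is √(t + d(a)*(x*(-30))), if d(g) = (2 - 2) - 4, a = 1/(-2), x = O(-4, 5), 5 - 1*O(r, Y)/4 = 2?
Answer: √1607 ≈ 40.087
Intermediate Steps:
O(r, Y) = 12 (O(r, Y) = 20 - 4*2 = 20 - 8 = 12)
x = 12
t = 167 (t = 747 - 580 = 167)
a = -½ ≈ -0.50000
d(g) = -4 (d(g) = 0 - 4 = -4)
√(t + d(a)*(x*(-30))) = √(167 - 48*(-30)) = √(167 - 4*(-360)) = √(167 + 1440) = √1607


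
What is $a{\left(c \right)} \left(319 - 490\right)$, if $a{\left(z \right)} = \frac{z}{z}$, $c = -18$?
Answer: $-171$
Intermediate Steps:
$a{\left(z \right)} = 1$
$a{\left(c \right)} \left(319 - 490\right) = 1 \left(319 - 490\right) = 1 \left(-171\right) = -171$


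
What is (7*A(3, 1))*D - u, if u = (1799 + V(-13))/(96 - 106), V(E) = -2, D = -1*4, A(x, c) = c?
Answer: 1517/10 ≈ 151.70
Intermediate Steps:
D = -4
u = -1797/10 (u = (1799 - 2)/(96 - 106) = 1797/(-10) = 1797*(-⅒) = -1797/10 ≈ -179.70)
(7*A(3, 1))*D - u = (7*1)*(-4) - 1*(-1797/10) = 7*(-4) + 1797/10 = -28 + 1797/10 = 1517/10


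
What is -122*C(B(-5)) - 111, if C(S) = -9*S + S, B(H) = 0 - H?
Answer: 4769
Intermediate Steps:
B(H) = -H
C(S) = -8*S
-122*C(B(-5)) - 111 = -(-976)*(-1*(-5)) - 111 = -(-976)*5 - 111 = -122*(-40) - 111 = 4880 - 111 = 4769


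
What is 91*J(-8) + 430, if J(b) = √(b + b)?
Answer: 430 + 364*I ≈ 430.0 + 364.0*I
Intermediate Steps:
J(b) = √2*√b (J(b) = √(2*b) = √2*√b)
91*J(-8) + 430 = 91*(√2*√(-8)) + 430 = 91*(√2*(2*I*√2)) + 430 = 91*(4*I) + 430 = 364*I + 430 = 430 + 364*I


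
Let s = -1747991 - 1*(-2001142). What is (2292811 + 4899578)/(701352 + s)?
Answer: 7192389/954503 ≈ 7.5352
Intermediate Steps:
s = 253151 (s = -1747991 + 2001142 = 253151)
(2292811 + 4899578)/(701352 + s) = (2292811 + 4899578)/(701352 + 253151) = 7192389/954503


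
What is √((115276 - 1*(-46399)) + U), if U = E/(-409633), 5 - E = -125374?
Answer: 2*√6782220860492042/409633 ≈ 402.09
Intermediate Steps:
E = 125379 (E = 5 - 1*(-125374) = 5 + 125374 = 125379)
U = -125379/409633 (U = 125379/(-409633) = 125379*(-1/409633) = -125379/409633 ≈ -0.30608)
√((115276 - 1*(-46399)) + U) = √((115276 - 1*(-46399)) - 125379/409633) = √((115276 + 46399) - 125379/409633) = √(161675 - 125379/409633) = √(66227289896/409633) = 2*√6782220860492042/409633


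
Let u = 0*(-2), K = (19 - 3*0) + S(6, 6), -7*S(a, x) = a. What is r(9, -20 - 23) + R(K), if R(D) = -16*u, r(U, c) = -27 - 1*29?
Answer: -56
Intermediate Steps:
S(a, x) = -a/7
r(U, c) = -56 (r(U, c) = -27 - 29 = -56)
K = 127/7 (K = (19 - 3*0) - 1/7*6 = (19 + 0) - 6/7 = 19 - 6/7 = 127/7 ≈ 18.143)
u = 0
R(D) = 0 (R(D) = -16*0 = 0)
r(9, -20 - 23) + R(K) = -56 + 0 = -56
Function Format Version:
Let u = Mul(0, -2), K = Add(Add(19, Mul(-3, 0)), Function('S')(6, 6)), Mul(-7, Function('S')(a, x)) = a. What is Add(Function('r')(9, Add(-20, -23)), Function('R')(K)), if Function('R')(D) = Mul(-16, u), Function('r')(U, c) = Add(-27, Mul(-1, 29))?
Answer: -56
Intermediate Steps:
Function('S')(a, x) = Mul(Rational(-1, 7), a)
Function('r')(U, c) = -56 (Function('r')(U, c) = Add(-27, -29) = -56)
K = Rational(127, 7) (K = Add(Add(19, Mul(-3, 0)), Mul(Rational(-1, 7), 6)) = Add(Add(19, 0), Rational(-6, 7)) = Add(19, Rational(-6, 7)) = Rational(127, 7) ≈ 18.143)
u = 0
Function('R')(D) = 0 (Function('R')(D) = Mul(-16, 0) = 0)
Add(Function('r')(9, Add(-20, -23)), Function('R')(K)) = Add(-56, 0) = -56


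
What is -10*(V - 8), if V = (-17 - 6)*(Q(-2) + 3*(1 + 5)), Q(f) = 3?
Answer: 4910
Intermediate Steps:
V = -483 (V = (-17 - 6)*(3 + 3*(1 + 5)) = -23*(3 + 3*6) = -23*(3 + 18) = -23*21 = -483)
-10*(V - 8) = -10*(-483 - 8) = -10*(-491) = 4910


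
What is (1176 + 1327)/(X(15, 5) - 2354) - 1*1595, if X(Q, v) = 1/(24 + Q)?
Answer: -146526592/91805 ≈ -1596.1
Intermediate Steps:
(1176 + 1327)/(X(15, 5) - 2354) - 1*1595 = (1176 + 1327)/(1/(24 + 15) - 2354) - 1*1595 = 2503/(1/39 - 2354) - 1595 = 2503/(-91805/39) - 1595 = 2503*(-39/91805) - 1595 = -97617/91805 - 1595 = -146526592/91805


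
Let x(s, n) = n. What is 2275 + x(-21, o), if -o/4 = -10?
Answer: 2315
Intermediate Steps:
o = 40 (o = -4*(-10) = 40)
2275 + x(-21, o) = 2275 + 40 = 2315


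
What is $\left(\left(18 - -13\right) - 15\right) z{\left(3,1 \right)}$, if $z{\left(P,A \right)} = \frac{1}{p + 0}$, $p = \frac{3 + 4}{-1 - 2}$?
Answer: $- \frac{48}{7} \approx -6.8571$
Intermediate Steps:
$p = - \frac{7}{3}$ ($p = \frac{7}{-3} = 7 \left(- \frac{1}{3}\right) = - \frac{7}{3} \approx -2.3333$)
$z{\left(P,A \right)} = - \frac{3}{7}$ ($z{\left(P,A \right)} = \frac{1}{- \frac{7}{3} + 0} = \frac{1}{- \frac{7}{3}} = - \frac{3}{7}$)
$\left(\left(18 - -13\right) - 15\right) z{\left(3,1 \right)} = \left(\left(18 - -13\right) - 15\right) \left(- \frac{3}{7}\right) = \left(\left(18 + 13\right) - 15\right) \left(- \frac{3}{7}\right) = \left(31 - 15\right) \left(- \frac{3}{7}\right) = 16 \left(- \frac{3}{7}\right) = - \frac{48}{7}$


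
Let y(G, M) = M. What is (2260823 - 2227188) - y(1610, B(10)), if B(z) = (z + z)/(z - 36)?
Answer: 437265/13 ≈ 33636.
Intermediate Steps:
B(z) = 2*z/(-36 + z) (B(z) = (2*z)/(-36 + z) = 2*z/(-36 + z))
(2260823 - 2227188) - y(1610, B(10)) = (2260823 - 2227188) - 2*10/(-36 + 10) = 33635 - 2*10/(-26) = 33635 - 2*10*(-1)/26 = 33635 - 1*(-10/13) = 33635 + 10/13 = 437265/13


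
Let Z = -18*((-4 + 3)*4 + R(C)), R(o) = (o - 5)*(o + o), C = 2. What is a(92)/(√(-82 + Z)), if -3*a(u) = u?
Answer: -46*√206/309 ≈ -2.1366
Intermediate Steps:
a(u) = -u/3
R(o) = 2*o*(-5 + o) (R(o) = (-5 + o)*(2*o) = 2*o*(-5 + o))
Z = 288 (Z = -18*((-4 + 3)*4 + 2*2*(-5 + 2)) = -18*(-1*4 + 2*2*(-3)) = -18*(-4 - 12) = -18*(-16) = 288)
a(92)/(√(-82 + Z)) = (-⅓*92)/(√(-82 + 288)) = -92*√206/206/3 = -46*√206/309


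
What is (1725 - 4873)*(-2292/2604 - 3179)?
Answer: 2172227032/217 ≈ 1.0010e+7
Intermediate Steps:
(1725 - 4873)*(-2292/2604 - 3179) = -3148*(-2292*1/2604 - 3179) = -3148*(-191/217 - 3179) = -3148*(-690034/217) = 2172227032/217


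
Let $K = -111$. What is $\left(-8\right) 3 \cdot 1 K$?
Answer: $2664$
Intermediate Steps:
$\left(-8\right) 3 \cdot 1 K = \left(-8\right) 3 \cdot 1 \left(-111\right) = \left(-24\right) 1 \left(-111\right) = \left(-24\right) \left(-111\right) = 2664$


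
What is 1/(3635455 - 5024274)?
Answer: -1/1388819 ≈ -7.2004e-7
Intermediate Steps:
1/(3635455 - 5024274) = 1/(-1388819) = -1/1388819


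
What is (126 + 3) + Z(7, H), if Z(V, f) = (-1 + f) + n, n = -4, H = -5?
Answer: 119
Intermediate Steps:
Z(V, f) = -5 + f (Z(V, f) = (-1 + f) - 4 = -5 + f)
(126 + 3) + Z(7, H) = (126 + 3) + (-5 - 5) = 129 - 10 = 119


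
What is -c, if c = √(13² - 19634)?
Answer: -I*√19465 ≈ -139.52*I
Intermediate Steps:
c = I*√19465 (c = √(169 - 19634) = √(-19465) = I*√19465 ≈ 139.52*I)
-c = -I*√19465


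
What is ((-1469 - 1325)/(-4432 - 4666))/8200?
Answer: 1397/37301800 ≈ 3.7451e-5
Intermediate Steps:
((-1469 - 1325)/(-4432 - 4666))/8200 = -2794/(-9098)*(1/8200) = -2794*(-1/9098)*(1/8200) = (1397/4549)*(1/8200) = 1397/37301800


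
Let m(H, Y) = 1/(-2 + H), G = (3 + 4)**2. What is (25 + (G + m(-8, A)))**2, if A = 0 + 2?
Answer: 546121/100 ≈ 5461.2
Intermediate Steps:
G = 49 (G = 7**2 = 49)
A = 2
(25 + (G + m(-8, A)))**2 = (25 + (49 + 1/(-2 - 8)))**2 = (25 + (49 + 1/(-10)))**2 = (25 + (49 - 1/10))**2 = (25 + 489/10)**2 = (739/10)**2 = 546121/100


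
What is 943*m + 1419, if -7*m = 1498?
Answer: -200383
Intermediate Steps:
m = -214 (m = -⅐*1498 = -214)
943*m + 1419 = 943*(-214) + 1419 = -201802 + 1419 = -200383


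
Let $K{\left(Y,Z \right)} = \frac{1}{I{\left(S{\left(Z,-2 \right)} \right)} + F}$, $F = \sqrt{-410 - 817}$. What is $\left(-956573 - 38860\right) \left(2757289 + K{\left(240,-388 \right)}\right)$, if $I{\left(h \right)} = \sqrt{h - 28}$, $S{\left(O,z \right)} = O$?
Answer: $\frac{995433 \left(i - 11029156 \sqrt{26} - 2757289 \sqrt{1227}\right)}{\sqrt{1227} + 4 \sqrt{26}} \approx -2.7447 \cdot 10^{12} + 17960.0 i$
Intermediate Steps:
$I{\left(h \right)} = \sqrt{-28 + h}$
$F = i \sqrt{1227}$ ($F = \sqrt{-1227} = i \sqrt{1227} \approx 35.029 i$)
$K{\left(Y,Z \right)} = \frac{1}{\sqrt{-28 + Z} + i \sqrt{1227}}$
$\left(-956573 - 38860\right) \left(2757289 + K{\left(240,-388 \right)}\right) = \left(-956573 - 38860\right) \left(2757289 + \frac{1}{\sqrt{-28 - 388} + i \sqrt{1227}}\right) = - 995433 \left(2757289 + \frac{1}{\sqrt{-416} + i \sqrt{1227}}\right) = - 995433 \left(2757289 + \frac{1}{4 i \sqrt{26} + i \sqrt{1227}}\right) = - 995433 \left(2757289 + \frac{1}{i \sqrt{1227} + 4 i \sqrt{26}}\right) = -2744696461137 - \frac{995433}{i \sqrt{1227} + 4 i \sqrt{26}}$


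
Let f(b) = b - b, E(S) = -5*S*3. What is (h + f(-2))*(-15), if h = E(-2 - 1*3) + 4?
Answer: -1185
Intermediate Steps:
E(S) = -15*S
f(b) = 0
h = 79 (h = -15*(-2 - 1*3) + 4 = -15*(-2 - 3) + 4 = -15*(-5) + 4 = 75 + 4 = 79)
(h + f(-2))*(-15) = (79 + 0)*(-15) = 79*(-15) = -1185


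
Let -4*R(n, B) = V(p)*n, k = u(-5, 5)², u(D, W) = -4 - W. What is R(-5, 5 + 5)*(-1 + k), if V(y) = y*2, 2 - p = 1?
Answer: 200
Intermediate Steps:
p = 1 (p = 2 - 1*1 = 2 - 1 = 1)
k = 81 (k = (-4 - 1*5)² = (-4 - 5)² = (-9)² = 81)
V(y) = 2*y
R(n, B) = -n/2 (R(n, B) = -2*1*n/4 = -n/2)
R(-5, 5 + 5)*(-1 + k) = (-½*(-5))*(-1 + 81) = (5/2)*80 = 200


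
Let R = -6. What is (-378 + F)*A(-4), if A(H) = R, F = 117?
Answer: 1566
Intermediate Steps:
A(H) = -6
(-378 + F)*A(-4) = (-378 + 117)*(-6) = -261*(-6) = 1566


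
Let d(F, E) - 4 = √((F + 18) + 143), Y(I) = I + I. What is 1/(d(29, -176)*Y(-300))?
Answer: 1/26100 - √190/104400 ≈ -9.3717e-5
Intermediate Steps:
Y(I) = 2*I
d(F, E) = 4 + √(161 + F) (d(F, E) = 4 + √((F + 18) + 143) = 4 + √((18 + F) + 143) = 4 + √(161 + F))
1/(d(29, -176)*Y(-300)) = 1/((4 + √(161 + 29))*((2*(-300)))) = 1/((4 + √190)*(-600)) = -1/600/(4 + √190) = -1/(600*(4 + √190))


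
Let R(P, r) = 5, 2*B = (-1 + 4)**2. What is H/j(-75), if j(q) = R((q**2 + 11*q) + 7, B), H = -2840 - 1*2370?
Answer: -1042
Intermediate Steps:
H = -5210 (H = -2840 - 2370 = -5210)
B = 9/2 (B = (-1 + 4)**2/2 = (1/2)*3**2 = (1/2)*9 = 9/2 ≈ 4.5000)
j(q) = 5
H/j(-75) = -5210/5 = -5210*1/5 = -1042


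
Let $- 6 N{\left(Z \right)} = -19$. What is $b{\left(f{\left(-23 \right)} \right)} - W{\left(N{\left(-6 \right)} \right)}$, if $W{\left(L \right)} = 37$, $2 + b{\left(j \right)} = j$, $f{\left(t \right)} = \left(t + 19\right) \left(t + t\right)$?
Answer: $145$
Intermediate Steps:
$N{\left(Z \right)} = \frac{19}{6}$ ($N{\left(Z \right)} = \left(- \frac{1}{6}\right) \left(-19\right) = \frac{19}{6}$)
$f{\left(t \right)} = 2 t \left(19 + t\right)$ ($f{\left(t \right)} = \left(19 + t\right) 2 t = 2 t \left(19 + t\right)$)
$b{\left(j \right)} = -2 + j$
$b{\left(f{\left(-23 \right)} \right)} - W{\left(N{\left(-6 \right)} \right)} = \left(-2 + 2 \left(-23\right) \left(19 - 23\right)\right) - 37 = \left(-2 + 2 \left(-23\right) \left(-4\right)\right) - 37 = \left(-2 + 184\right) - 37 = 182 - 37 = 145$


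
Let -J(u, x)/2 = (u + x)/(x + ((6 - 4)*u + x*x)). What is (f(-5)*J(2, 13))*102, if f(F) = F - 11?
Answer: 8160/31 ≈ 263.23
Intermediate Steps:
f(F) = -11 + F
J(u, x) = -2*(u + x)/(x + x**2 + 2*u) (J(u, x) = -2*(u + x)/(x + ((6 - 4)*u + x*x)) = -2*(u + x)/(x + (2*u + x**2)) = -2*(u + x)/(x + (x**2 + 2*u)) = -2*(u + x)/(x + x**2 + 2*u))
(f(-5)*J(2, 13))*102 = ((-11 - 5)*(2*(-1*2 - 1*13)/(13 + 13**2 + 2*2)))*102 = -32*(-2 - 13)/(13 + 169 + 4)*102 = -32*(-15)/186*102 = -16*(-5/31)*102 = (80/31)*102 = 8160/31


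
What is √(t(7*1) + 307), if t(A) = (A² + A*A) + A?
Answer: 2*√103 ≈ 20.298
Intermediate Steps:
t(A) = A + 2*A² (t(A) = (A² + A²) + A = 2*A² + A = A + 2*A²)
√(t(7*1) + 307) = √((7*1)*(1 + 2*(7*1)) + 307) = √(7*(1 + 2*7) + 307) = √(7*(1 + 14) + 307) = √(7*15 + 307) = √(105 + 307) = √412 = 2*√103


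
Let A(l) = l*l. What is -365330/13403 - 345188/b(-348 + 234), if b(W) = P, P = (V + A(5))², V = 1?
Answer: -93721497/174239 ≈ -537.89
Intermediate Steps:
A(l) = l²
P = 676 (P = (1 + 5²)² = (1 + 25)² = 26² = 676)
b(W) = 676
-365330/13403 - 345188/b(-348 + 234) = -365330/13403 - 345188/676 = -365330*1/13403 - 345188*1/676 = -365330/13403 - 86297/169 = -93721497/174239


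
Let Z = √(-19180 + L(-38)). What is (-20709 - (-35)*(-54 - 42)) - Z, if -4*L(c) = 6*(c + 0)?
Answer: -24069 - I*√19123 ≈ -24069.0 - 138.29*I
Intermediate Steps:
L(c) = -3*c/2 (L(c) = -3*(c + 0)/2 = -3*c/2)
Z = I*√19123 (Z = √(-19180 - 3/2*(-38)) = √(-19180 + 57) = √(-19123) = I*√19123 ≈ 138.29*I)
(-20709 - (-35)*(-54 - 42)) - Z = (-20709 - (-35)*(-54 - 42)) - I*√19123 = (-20709 - (-35)*(-96)) - I*√19123 = (-20709 - 1*3360) - I*√19123 = (-20709 - 3360) - I*√19123 = -24069 - I*√19123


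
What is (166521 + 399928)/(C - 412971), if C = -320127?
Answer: -566449/733098 ≈ -0.77268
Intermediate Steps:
(166521 + 399928)/(C - 412971) = (166521 + 399928)/(-320127 - 412971) = 566449/(-733098) = 566449*(-1/733098) = -566449/733098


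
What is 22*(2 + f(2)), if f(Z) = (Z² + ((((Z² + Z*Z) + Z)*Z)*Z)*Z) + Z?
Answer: 1936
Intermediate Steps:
f(Z) = Z + Z² + Z³*(Z + 2*Z²) (f(Z) = (Z² + ((((Z² + Z²) + Z)*Z)*Z)*Z) + Z = (Z² + (((2*Z² + Z)*Z)*Z)*Z) + Z = (Z² + (((Z + 2*Z²)*Z)*Z)*Z) + Z = (Z² + ((Z*(Z + 2*Z²))*Z)*Z) + Z = (Z² + (Z²*(Z + 2*Z²))*Z) + Z = (Z² + Z³*(Z + 2*Z²)) + Z = Z + Z² + Z³*(Z + 2*Z²))
22*(2 + f(2)) = 22*(2 + 2*(1 + 2 + 2³ + 2*2⁴)) = 22*(2 + 2*(1 + 2 + 8 + 2*16)) = 22*(2 + 2*(1 + 2 + 8 + 32)) = 22*(2 + 2*43) = 22*(2 + 86) = 22*88 = 1936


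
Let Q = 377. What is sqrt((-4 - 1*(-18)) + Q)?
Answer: sqrt(391) ≈ 19.774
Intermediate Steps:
sqrt((-4 - 1*(-18)) + Q) = sqrt((-4 - 1*(-18)) + 377) = sqrt((-4 + 18) + 377) = sqrt(14 + 377) = sqrt(391)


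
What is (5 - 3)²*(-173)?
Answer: -692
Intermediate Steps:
(5 - 3)²*(-173) = 2²*(-173) = 4*(-173) = -692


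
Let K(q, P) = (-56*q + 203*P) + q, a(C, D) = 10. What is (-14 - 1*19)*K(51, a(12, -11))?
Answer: 25575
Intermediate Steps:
K(q, P) = -55*q + 203*P
(-14 - 1*19)*K(51, a(12, -11)) = (-14 - 1*19)*(-55*51 + 203*10) = (-14 - 19)*(-2805 + 2030) = -33*(-775) = 25575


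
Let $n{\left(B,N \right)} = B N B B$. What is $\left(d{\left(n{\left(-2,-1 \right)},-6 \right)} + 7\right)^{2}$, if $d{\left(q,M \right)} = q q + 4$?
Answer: $5625$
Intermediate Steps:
$n{\left(B,N \right)} = N B^{3}$ ($n{\left(B,N \right)} = N B^{2} B = N B^{3}$)
$d{\left(q,M \right)} = 4 + q^{2}$ ($d{\left(q,M \right)} = q^{2} + 4 = 4 + q^{2}$)
$\left(d{\left(n{\left(-2,-1 \right)},-6 \right)} + 7\right)^{2} = \left(\left(4 + \left(- \left(-2\right)^{3}\right)^{2}\right) + 7\right)^{2} = \left(\left(4 + \left(\left(-1\right) \left(-8\right)\right)^{2}\right) + 7\right)^{2} = \left(\left(4 + 8^{2}\right) + 7\right)^{2} = \left(\left(4 + 64\right) + 7\right)^{2} = \left(68 + 7\right)^{2} = 75^{2} = 5625$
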